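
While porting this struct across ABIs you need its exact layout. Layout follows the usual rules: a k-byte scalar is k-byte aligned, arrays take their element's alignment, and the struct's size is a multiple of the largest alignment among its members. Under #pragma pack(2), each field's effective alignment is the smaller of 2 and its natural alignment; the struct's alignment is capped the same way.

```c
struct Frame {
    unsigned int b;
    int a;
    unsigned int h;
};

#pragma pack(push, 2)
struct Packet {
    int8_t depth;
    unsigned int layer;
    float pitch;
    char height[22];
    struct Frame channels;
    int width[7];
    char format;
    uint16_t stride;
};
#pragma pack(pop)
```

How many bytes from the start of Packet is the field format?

72

Frame: 0..4  b  (4B, 4-aligned); 4..8  a  (4B, 4-aligned); 8..12  h  (4B, 4-aligned); sizeof = 12, alignof = 4
0..1  depth  (1B, 1-aligned)
1..2  -- padding (1B)
2..6  layer  (4B, 2-aligned)
6..10  pitch  (4B, 2-aligned)
10..32  height  (22B, 1-aligned)
32..44  channels  (12B, 2-aligned)
44..72  width  (28B, 2-aligned)
72..73  format  (1B, 1-aligned)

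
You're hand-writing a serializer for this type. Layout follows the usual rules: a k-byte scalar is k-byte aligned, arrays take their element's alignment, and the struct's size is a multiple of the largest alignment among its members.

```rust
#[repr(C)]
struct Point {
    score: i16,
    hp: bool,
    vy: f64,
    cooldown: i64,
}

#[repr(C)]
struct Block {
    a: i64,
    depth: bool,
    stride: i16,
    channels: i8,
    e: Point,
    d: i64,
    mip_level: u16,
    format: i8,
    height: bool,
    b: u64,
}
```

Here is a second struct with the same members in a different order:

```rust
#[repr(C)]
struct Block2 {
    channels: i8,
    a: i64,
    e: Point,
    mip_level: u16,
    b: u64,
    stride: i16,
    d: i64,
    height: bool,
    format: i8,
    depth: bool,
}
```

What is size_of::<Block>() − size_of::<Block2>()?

-16

Point: 0..2  score  (2B, 2-aligned); 2..3  hp  (1B, 1-aligned); 3..8  -- padding (5B); 8..16  vy  (8B, 8-aligned); 16..24  cooldown  (8B, 8-aligned); sizeof = 24, alignof = 8
0..8  a  (8B, 8-aligned)
8..9  depth  (1B, 1-aligned)
9..10  -- padding (1B)
10..12  stride  (2B, 2-aligned)
12..13  channels  (1B, 1-aligned)
13..16  -- padding (3B)
16..40  e  (24B, 8-aligned)
40..48  d  (8B, 8-aligned)
48..50  mip_level  (2B, 2-aligned)
50..51  format  (1B, 1-aligned)
51..52  height  (1B, 1-aligned)
52..56  -- padding (4B)
56..64  b  (8B, 8-aligned)
sizeof = 64, alignof = 8
— Block2 —
0..1  channels  (1B, 1-aligned)
1..8  -- padding (7B)
8..16  a  (8B, 8-aligned)
16..40  e  (24B, 8-aligned)
40..42  mip_level  (2B, 2-aligned)
42..48  -- padding (6B)
48..56  b  (8B, 8-aligned)
56..58  stride  (2B, 2-aligned)
58..64  -- padding (6B)
64..72  d  (8B, 8-aligned)
72..73  height  (1B, 1-aligned)
73..74  format  (1B, 1-aligned)
74..75  depth  (1B, 1-aligned)
75..80  -- tail padding (5B)
sizeof = 80, alignof = 8
64 − 80 = -16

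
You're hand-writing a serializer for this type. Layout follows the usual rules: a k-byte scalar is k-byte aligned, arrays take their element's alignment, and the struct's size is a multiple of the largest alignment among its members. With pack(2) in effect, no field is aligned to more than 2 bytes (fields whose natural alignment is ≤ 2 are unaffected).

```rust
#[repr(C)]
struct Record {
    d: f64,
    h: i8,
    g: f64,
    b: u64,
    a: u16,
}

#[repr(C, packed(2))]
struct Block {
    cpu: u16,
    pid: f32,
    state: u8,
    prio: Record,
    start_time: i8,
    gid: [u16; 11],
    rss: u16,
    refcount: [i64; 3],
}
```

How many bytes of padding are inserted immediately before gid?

1

Record: d at 0 (size 8, align 8) → ends 8; h at 8 (size 1, align 1) → ends 9; pad 7 to align 8 for g; g at 16 (size 8, align 8) → ends 24; b at 24 (size 8, align 8) → ends 32; a at 32 (size 2, align 2) → ends 34; tail pad 6 to reach multiple of 8; total 40 bytes, alignment 8
cpu at 0 (size 2, align 2) → ends 2
pid at 2 (size 4, align 2) → ends 6
state at 6 (size 1, align 1) → ends 7
pad 1 to align 2 for prio
prio at 8 (size 40, align 2) → ends 48
start_time at 48 (size 1, align 1) → ends 49
pad 1 to align 2 for gid
gid at 50 (size 22, align 2) → ends 72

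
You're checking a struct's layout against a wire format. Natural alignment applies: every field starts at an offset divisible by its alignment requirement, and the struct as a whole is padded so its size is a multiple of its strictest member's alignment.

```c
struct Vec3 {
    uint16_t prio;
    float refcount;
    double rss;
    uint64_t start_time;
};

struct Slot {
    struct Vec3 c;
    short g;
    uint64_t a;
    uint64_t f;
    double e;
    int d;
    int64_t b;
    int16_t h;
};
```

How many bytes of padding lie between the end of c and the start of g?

0

Vec3: prio at 0 (size 2, align 2) → ends 2; pad 2 to align 4 for refcount; refcount at 4 (size 4, align 4) → ends 8; rss at 8 (size 8, align 8) → ends 16; start_time at 16 (size 8, align 8) → ends 24; total 24 bytes, alignment 8
c at 0 (size 24, align 8) → ends 24
g at 24 (size 2, align 2) → ends 26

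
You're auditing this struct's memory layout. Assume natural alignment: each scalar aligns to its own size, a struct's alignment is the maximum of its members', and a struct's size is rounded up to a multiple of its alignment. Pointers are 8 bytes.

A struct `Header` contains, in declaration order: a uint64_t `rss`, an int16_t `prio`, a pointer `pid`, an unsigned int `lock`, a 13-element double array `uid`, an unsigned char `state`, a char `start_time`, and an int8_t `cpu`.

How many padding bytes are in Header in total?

15

@0: rss [8B, align 8] → 8
@8: prio [2B, align 2] → 10
+6 pad (align 8)
@16: pid [8B, align 8] → 24
@24: lock [4B, align 4] → 28
+4 pad (align 8)
@32: uid [104B, align 8] → 136
@136: state [1B, align 1] → 137
@137: start_time [1B, align 1] → 138
@138: cpu [1B, align 1] → 139
+5 tail pad (align 8)
size 144, align 8
data bytes 129, size 144 → padding 15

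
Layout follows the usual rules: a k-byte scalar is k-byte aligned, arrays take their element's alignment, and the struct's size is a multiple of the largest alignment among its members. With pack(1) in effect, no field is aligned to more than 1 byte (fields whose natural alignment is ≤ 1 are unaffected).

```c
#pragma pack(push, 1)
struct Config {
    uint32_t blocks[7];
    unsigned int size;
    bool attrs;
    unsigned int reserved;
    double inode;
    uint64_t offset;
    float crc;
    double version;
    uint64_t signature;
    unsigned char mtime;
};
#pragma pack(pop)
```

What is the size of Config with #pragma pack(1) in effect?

74

0..28  blocks  (28B, 1-aligned)
28..32  size  (4B, 1-aligned)
32..33  attrs  (1B, 1-aligned)
33..37  reserved  (4B, 1-aligned)
37..45  inode  (8B, 1-aligned)
45..53  offset  (8B, 1-aligned)
53..57  crc  (4B, 1-aligned)
57..65  version  (8B, 1-aligned)
65..73  signature  (8B, 1-aligned)
73..74  mtime  (1B, 1-aligned)
sizeof = 74, alignof = 1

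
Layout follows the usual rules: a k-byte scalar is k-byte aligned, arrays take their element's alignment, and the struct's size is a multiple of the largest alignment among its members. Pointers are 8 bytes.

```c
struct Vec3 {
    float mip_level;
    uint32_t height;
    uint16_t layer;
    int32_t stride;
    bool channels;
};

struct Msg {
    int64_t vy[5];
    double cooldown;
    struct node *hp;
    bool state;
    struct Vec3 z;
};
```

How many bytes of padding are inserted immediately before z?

Vec3: @0: mip_level [4B, align 4] → 4; @4: height [4B, align 4] → 8; @8: layer [2B, align 2] → 10; +2 pad (align 4); @12: stride [4B, align 4] → 16; @16: channels [1B, align 1] → 17; +3 tail pad (align 4); size 20, align 4
@0: vy [40B, align 8] → 40
@40: cooldown [8B, align 8] → 48
@48: hp [8B, align 8] → 56
@56: state [1B, align 1] → 57
+3 pad (align 4)
@60: z [20B, align 4] → 80

3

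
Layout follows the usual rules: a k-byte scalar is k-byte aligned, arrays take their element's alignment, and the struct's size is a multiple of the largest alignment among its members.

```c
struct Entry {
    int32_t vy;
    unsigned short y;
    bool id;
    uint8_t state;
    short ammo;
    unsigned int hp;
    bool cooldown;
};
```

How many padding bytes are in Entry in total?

5

vy at 0 (size 4, align 4) → ends 4
y at 4 (size 2, align 2) → ends 6
id at 6 (size 1, align 1) → ends 7
state at 7 (size 1, align 1) → ends 8
ammo at 8 (size 2, align 2) → ends 10
pad 2 to align 4 for hp
hp at 12 (size 4, align 4) → ends 16
cooldown at 16 (size 1, align 1) → ends 17
tail pad 3 to reach multiple of 4
total 20 bytes, alignment 4
data bytes 15, size 20 → padding 5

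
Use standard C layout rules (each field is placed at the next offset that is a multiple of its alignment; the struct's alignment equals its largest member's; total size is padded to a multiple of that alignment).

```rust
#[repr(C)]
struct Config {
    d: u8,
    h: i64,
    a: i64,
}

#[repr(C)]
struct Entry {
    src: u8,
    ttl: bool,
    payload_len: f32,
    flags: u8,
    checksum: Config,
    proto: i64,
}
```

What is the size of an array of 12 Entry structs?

576

Config: d at 0 (size 1, align 1) → ends 1; pad 7 to align 8 for h; h at 8 (size 8, align 8) → ends 16; a at 16 (size 8, align 8) → ends 24; total 24 bytes, alignment 8
src at 0 (size 1, align 1) → ends 1
ttl at 1 (size 1, align 1) → ends 2
pad 2 to align 4 for payload_len
payload_len at 4 (size 4, align 4) → ends 8
flags at 8 (size 1, align 1) → ends 9
pad 7 to align 8 for checksum
checksum at 16 (size 24, align 8) → ends 40
proto at 40 (size 8, align 8) → ends 48
total 48 bytes, alignment 8
array of 12: 12 × 48 = 576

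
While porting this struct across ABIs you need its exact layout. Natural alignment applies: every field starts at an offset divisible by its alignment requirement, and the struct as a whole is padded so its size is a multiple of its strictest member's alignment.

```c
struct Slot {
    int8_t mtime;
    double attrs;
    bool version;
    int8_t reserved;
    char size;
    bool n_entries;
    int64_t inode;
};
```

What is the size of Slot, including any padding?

mtime at 0 (size 1, align 1) → ends 1
pad 7 to align 8 for attrs
attrs at 8 (size 8, align 8) → ends 16
version at 16 (size 1, align 1) → ends 17
reserved at 17 (size 1, align 1) → ends 18
size at 18 (size 1, align 1) → ends 19
n_entries at 19 (size 1, align 1) → ends 20
pad 4 to align 8 for inode
inode at 24 (size 8, align 8) → ends 32
total 32 bytes, alignment 8

32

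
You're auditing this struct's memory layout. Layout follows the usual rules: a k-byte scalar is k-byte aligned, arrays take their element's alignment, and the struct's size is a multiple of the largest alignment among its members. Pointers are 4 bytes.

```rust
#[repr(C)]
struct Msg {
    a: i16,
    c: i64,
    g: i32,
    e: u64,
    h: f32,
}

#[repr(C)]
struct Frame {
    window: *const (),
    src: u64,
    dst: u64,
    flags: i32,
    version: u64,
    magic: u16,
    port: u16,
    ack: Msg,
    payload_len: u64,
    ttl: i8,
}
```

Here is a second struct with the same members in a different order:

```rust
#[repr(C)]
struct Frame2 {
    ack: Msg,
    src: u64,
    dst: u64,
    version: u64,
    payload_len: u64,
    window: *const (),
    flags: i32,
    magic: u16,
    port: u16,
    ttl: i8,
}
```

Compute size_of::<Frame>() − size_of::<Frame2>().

Msg: 0..2  a  (2B, 2-aligned); 2..8  -- padding (6B); 8..16  c  (8B, 8-aligned); 16..20  g  (4B, 4-aligned); 20..24  -- padding (4B); 24..32  e  (8B, 8-aligned); 32..36  h  (4B, 4-aligned); 36..40  -- tail padding (4B); sizeof = 40, alignof = 8
0..4  window  (4B, 4-aligned)
4..8  -- padding (4B)
8..16  src  (8B, 8-aligned)
16..24  dst  (8B, 8-aligned)
24..28  flags  (4B, 4-aligned)
28..32  -- padding (4B)
32..40  version  (8B, 8-aligned)
40..42  magic  (2B, 2-aligned)
42..44  port  (2B, 2-aligned)
44..48  -- padding (4B)
48..88  ack  (40B, 8-aligned)
88..96  payload_len  (8B, 8-aligned)
96..97  ttl  (1B, 1-aligned)
97..104  -- tail padding (7B)
sizeof = 104, alignof = 8
— Frame2 —
0..40  ack  (40B, 8-aligned)
40..48  src  (8B, 8-aligned)
48..56  dst  (8B, 8-aligned)
56..64  version  (8B, 8-aligned)
64..72  payload_len  (8B, 8-aligned)
72..76  window  (4B, 4-aligned)
76..80  flags  (4B, 4-aligned)
80..82  magic  (2B, 2-aligned)
82..84  port  (2B, 2-aligned)
84..85  ttl  (1B, 1-aligned)
85..88  -- tail padding (3B)
sizeof = 88, alignof = 8
104 − 88 = 16

16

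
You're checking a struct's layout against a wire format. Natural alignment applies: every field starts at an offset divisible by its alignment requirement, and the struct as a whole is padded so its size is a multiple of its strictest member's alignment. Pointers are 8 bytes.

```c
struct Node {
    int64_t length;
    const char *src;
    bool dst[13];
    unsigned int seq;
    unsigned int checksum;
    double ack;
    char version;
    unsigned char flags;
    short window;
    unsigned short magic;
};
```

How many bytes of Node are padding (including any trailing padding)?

0..8  length  (8B, 8-aligned)
8..16  src  (8B, 8-aligned)
16..29  dst  (13B, 1-aligned)
29..32  -- padding (3B)
32..36  seq  (4B, 4-aligned)
36..40  checksum  (4B, 4-aligned)
40..48  ack  (8B, 8-aligned)
48..49  version  (1B, 1-aligned)
49..50  flags  (1B, 1-aligned)
50..52  window  (2B, 2-aligned)
52..54  magic  (2B, 2-aligned)
54..56  -- tail padding (2B)
sizeof = 56, alignof = 8
data bytes 51, size 56 → padding 5

5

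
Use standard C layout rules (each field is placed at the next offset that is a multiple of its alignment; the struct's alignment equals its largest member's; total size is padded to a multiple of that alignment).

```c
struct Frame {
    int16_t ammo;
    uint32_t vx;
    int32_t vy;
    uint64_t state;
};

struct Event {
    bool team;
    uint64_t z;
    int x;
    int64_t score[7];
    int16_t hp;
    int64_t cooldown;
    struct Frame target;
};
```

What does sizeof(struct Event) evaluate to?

120

Frame: ammo at 0 (size 2, align 2) → ends 2; pad 2 to align 4 for vx; vx at 4 (size 4, align 4) → ends 8; vy at 8 (size 4, align 4) → ends 12; pad 4 to align 8 for state; state at 16 (size 8, align 8) → ends 24; total 24 bytes, alignment 8
team at 0 (size 1, align 1) → ends 1
pad 7 to align 8 for z
z at 8 (size 8, align 8) → ends 16
x at 16 (size 4, align 4) → ends 20
pad 4 to align 8 for score
score at 24 (size 56, align 8) → ends 80
hp at 80 (size 2, align 2) → ends 82
pad 6 to align 8 for cooldown
cooldown at 88 (size 8, align 8) → ends 96
target at 96 (size 24, align 8) → ends 120
total 120 bytes, alignment 8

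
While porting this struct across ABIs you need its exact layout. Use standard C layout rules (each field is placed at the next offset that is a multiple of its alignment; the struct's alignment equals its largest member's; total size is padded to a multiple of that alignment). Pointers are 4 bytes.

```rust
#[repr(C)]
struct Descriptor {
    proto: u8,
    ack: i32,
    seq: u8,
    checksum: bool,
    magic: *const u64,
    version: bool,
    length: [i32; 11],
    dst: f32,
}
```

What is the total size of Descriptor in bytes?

68 bytes

proto at 0 (size 1, align 1) → ends 1
pad 3 to align 4 for ack
ack at 4 (size 4, align 4) → ends 8
seq at 8 (size 1, align 1) → ends 9
checksum at 9 (size 1, align 1) → ends 10
pad 2 to align 4 for magic
magic at 12 (size 4, align 4) → ends 16
version at 16 (size 1, align 1) → ends 17
pad 3 to align 4 for length
length at 20 (size 44, align 4) → ends 64
dst at 64 (size 4, align 4) → ends 68
total 68 bytes, alignment 4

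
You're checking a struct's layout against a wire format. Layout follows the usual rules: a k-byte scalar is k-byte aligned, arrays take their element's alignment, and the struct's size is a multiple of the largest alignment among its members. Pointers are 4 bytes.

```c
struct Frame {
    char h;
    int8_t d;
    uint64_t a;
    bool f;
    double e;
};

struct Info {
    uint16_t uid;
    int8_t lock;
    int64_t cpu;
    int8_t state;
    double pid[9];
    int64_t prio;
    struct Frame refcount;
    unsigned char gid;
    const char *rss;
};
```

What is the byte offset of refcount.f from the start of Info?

120

Frame: h at 0 (size 1, align 1) → ends 1; d at 1 (size 1, align 1) → ends 2; pad 6 to align 8 for a; a at 8 (size 8, align 8) → ends 16; f at 16 (size 1, align 1) → ends 17; pad 7 to align 8 for e; e at 24 (size 8, align 8) → ends 32; total 32 bytes, alignment 8
uid at 0 (size 2, align 2) → ends 2
lock at 2 (size 1, align 1) → ends 3
pad 5 to align 8 for cpu
cpu at 8 (size 8, align 8) → ends 16
state at 16 (size 1, align 1) → ends 17
pad 7 to align 8 for pid
pid at 24 (size 72, align 8) → ends 96
prio at 96 (size 8, align 8) → ends 104
refcount at 104 (size 32, align 8) → ends 136
within Frame: f at 16
104 + 16 = 120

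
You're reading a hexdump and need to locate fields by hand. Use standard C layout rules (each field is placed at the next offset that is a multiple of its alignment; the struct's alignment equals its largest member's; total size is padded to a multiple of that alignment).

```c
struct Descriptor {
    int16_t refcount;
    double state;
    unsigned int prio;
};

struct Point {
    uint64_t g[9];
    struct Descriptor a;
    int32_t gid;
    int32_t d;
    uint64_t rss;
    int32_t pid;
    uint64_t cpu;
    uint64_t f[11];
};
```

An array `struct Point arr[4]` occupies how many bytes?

864

Descriptor: @0: refcount [2B, align 2] → 2; +6 pad (align 8); @8: state [8B, align 8] → 16; @16: prio [4B, align 4] → 20; +4 tail pad (align 8); size 24, align 8
@0: g [72B, align 8] → 72
@72: a [24B, align 8] → 96
@96: gid [4B, align 4] → 100
@100: d [4B, align 4] → 104
@104: rss [8B, align 8] → 112
@112: pid [4B, align 4] → 116
+4 pad (align 8)
@120: cpu [8B, align 8] → 128
@128: f [88B, align 8] → 216
size 216, align 8
array of 4: 4 × 216 = 864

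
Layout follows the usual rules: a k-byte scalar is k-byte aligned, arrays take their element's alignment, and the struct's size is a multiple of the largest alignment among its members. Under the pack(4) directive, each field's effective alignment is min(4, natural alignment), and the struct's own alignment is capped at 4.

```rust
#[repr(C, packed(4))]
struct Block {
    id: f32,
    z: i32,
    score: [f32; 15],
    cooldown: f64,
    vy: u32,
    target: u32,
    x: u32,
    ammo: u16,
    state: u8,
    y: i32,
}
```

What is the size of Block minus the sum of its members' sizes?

@0: id [4B, align 4] → 4
@4: z [4B, align 4] → 8
@8: score [60B, align 4] → 68
@68: cooldown [8B, align 4] → 76
@76: vy [4B, align 4] → 80
@80: target [4B, align 4] → 84
@84: x [4B, align 4] → 88
@88: ammo [2B, align 2] → 90
@90: state [1B, align 1] → 91
+1 pad (align 4)
@92: y [4B, align 4] → 96
size 96, align 4
data bytes 95, size 96 → padding 1

1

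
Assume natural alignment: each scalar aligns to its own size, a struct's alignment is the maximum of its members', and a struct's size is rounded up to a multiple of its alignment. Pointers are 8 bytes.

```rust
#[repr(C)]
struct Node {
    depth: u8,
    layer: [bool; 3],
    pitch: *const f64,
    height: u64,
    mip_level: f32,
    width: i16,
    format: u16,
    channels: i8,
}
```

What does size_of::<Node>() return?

40 bytes

@0: depth [1B, align 1] → 1
@1: layer [3B, align 1] → 4
+4 pad (align 8)
@8: pitch [8B, align 8] → 16
@16: height [8B, align 8] → 24
@24: mip_level [4B, align 4] → 28
@28: width [2B, align 2] → 30
@30: format [2B, align 2] → 32
@32: channels [1B, align 1] → 33
+7 tail pad (align 8)
size 40, align 8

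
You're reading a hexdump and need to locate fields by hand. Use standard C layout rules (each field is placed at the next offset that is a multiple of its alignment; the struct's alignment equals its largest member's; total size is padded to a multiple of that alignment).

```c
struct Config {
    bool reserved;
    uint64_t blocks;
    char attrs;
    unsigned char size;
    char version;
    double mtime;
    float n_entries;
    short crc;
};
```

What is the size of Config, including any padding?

40

0..1  reserved  (1B, 1-aligned)
1..8  -- padding (7B)
8..16  blocks  (8B, 8-aligned)
16..17  attrs  (1B, 1-aligned)
17..18  size  (1B, 1-aligned)
18..19  version  (1B, 1-aligned)
19..24  -- padding (5B)
24..32  mtime  (8B, 8-aligned)
32..36  n_entries  (4B, 4-aligned)
36..38  crc  (2B, 2-aligned)
38..40  -- tail padding (2B)
sizeof = 40, alignof = 8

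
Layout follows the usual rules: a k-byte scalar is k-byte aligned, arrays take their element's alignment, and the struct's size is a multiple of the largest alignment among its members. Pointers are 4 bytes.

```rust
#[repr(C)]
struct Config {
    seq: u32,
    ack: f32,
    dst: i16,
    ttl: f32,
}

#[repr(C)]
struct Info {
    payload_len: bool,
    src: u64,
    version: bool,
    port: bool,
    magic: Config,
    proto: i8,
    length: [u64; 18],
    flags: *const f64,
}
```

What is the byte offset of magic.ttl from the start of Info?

32

Config: seq at 0 (size 4, align 4) → ends 4; ack at 4 (size 4, align 4) → ends 8; dst at 8 (size 2, align 2) → ends 10; pad 2 to align 4 for ttl; ttl at 12 (size 4, align 4) → ends 16; total 16 bytes, alignment 4
payload_len at 0 (size 1, align 1) → ends 1
pad 7 to align 8 for src
src at 8 (size 8, align 8) → ends 16
version at 16 (size 1, align 1) → ends 17
port at 17 (size 1, align 1) → ends 18
pad 2 to align 4 for magic
magic at 20 (size 16, align 4) → ends 36
within Config: ttl at 12
20 + 12 = 32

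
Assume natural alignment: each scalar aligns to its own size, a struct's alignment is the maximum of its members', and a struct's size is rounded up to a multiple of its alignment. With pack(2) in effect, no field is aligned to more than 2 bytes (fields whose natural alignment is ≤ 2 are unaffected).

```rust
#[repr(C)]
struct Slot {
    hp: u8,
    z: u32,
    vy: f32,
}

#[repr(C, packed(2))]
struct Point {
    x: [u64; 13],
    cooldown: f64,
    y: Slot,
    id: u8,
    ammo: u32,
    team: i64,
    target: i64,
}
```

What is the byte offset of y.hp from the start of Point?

Slot: 0..1  hp  (1B, 1-aligned); 1..4  -- padding (3B); 4..8  z  (4B, 4-aligned); 8..12  vy  (4B, 4-aligned); sizeof = 12, alignof = 4
0..104  x  (104B, 2-aligned)
104..112  cooldown  (8B, 2-aligned)
112..124  y  (12B, 2-aligned)
within Slot: hp at 0
112 + 0 = 112

112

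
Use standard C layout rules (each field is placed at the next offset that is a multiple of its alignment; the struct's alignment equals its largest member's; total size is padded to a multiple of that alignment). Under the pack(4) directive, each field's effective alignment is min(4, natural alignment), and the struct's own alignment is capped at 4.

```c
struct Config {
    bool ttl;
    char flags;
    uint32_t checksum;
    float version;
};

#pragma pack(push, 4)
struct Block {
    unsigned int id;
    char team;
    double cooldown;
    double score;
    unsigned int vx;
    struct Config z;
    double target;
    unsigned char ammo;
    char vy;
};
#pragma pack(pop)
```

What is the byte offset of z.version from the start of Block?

Config: 0..1  ttl  (1B, 1-aligned); 1..2  flags  (1B, 1-aligned); 2..4  -- padding (2B); 4..8  checksum  (4B, 4-aligned); 8..12  version  (4B, 4-aligned); sizeof = 12, alignof = 4
0..4  id  (4B, 4-aligned)
4..5  team  (1B, 1-aligned)
5..8  -- padding (3B)
8..16  cooldown  (8B, 4-aligned)
16..24  score  (8B, 4-aligned)
24..28  vx  (4B, 4-aligned)
28..40  z  (12B, 4-aligned)
within Config: version at 8
28 + 8 = 36

36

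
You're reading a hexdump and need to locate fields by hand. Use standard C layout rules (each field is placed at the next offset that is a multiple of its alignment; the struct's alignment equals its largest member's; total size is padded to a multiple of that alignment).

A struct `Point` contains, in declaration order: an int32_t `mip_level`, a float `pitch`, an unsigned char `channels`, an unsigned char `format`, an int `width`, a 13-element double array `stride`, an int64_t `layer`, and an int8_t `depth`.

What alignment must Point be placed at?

member alignments: mip_level=4, pitch=4, channels=1, format=1, width=4, stride=8, layer=8, depth=1
max = 8

8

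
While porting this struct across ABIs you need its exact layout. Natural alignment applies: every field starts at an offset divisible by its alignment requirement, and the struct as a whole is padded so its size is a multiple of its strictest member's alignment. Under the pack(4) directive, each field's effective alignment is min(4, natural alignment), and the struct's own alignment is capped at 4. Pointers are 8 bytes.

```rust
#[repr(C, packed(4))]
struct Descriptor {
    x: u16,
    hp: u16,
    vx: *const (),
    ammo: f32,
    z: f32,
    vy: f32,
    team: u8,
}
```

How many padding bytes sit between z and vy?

0

0..2  x  (2B, 2-aligned)
2..4  hp  (2B, 2-aligned)
4..12  vx  (8B, 4-aligned)
12..16  ammo  (4B, 4-aligned)
16..20  z  (4B, 4-aligned)
20..24  vy  (4B, 4-aligned)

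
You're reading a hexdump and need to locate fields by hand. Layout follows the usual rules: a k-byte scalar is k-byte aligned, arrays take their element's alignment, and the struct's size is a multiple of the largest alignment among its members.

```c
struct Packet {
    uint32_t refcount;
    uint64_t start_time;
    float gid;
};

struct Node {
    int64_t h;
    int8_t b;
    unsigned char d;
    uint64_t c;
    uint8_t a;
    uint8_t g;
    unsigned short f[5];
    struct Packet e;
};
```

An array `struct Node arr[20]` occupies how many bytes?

1280

Packet: refcount at 0 (size 4, align 4) → ends 4; pad 4 to align 8 for start_time; start_time at 8 (size 8, align 8) → ends 16; gid at 16 (size 4, align 4) → ends 20; tail pad 4 to reach multiple of 8; total 24 bytes, alignment 8
h at 0 (size 8, align 8) → ends 8
b at 8 (size 1, align 1) → ends 9
d at 9 (size 1, align 1) → ends 10
pad 6 to align 8 for c
c at 16 (size 8, align 8) → ends 24
a at 24 (size 1, align 1) → ends 25
g at 25 (size 1, align 1) → ends 26
f at 26 (size 10, align 2) → ends 36
pad 4 to align 8 for e
e at 40 (size 24, align 8) → ends 64
total 64 bytes, alignment 8
array of 20: 20 × 64 = 1280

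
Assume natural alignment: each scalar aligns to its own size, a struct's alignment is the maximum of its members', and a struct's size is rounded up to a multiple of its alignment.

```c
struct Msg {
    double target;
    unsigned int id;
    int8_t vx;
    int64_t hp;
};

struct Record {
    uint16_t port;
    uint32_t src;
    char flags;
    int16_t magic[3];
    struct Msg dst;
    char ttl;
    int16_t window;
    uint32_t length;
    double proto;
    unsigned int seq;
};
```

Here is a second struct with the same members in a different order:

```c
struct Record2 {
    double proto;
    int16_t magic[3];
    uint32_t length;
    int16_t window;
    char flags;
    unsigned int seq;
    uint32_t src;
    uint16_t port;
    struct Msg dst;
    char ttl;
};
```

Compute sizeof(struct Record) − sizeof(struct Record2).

Msg: target at 0 (size 8, align 8) → ends 8; id at 8 (size 4, align 4) → ends 12; vx at 12 (size 1, align 1) → ends 13; pad 3 to align 8 for hp; hp at 16 (size 8, align 8) → ends 24; total 24 bytes, alignment 8
port at 0 (size 2, align 2) → ends 2
pad 2 to align 4 for src
src at 4 (size 4, align 4) → ends 8
flags at 8 (size 1, align 1) → ends 9
pad 1 to align 2 for magic
magic at 10 (size 6, align 2) → ends 16
dst at 16 (size 24, align 8) → ends 40
ttl at 40 (size 1, align 1) → ends 41
pad 1 to align 2 for window
window at 42 (size 2, align 2) → ends 44
length at 44 (size 4, align 4) → ends 48
proto at 48 (size 8, align 8) → ends 56
seq at 56 (size 4, align 4) → ends 60
tail pad 4 to reach multiple of 8
total 64 bytes, alignment 8
— Record2 —
proto at 0 (size 8, align 8) → ends 8
magic at 8 (size 6, align 2) → ends 14
pad 2 to align 4 for length
length at 16 (size 4, align 4) → ends 20
window at 20 (size 2, align 2) → ends 22
flags at 22 (size 1, align 1) → ends 23
pad 1 to align 4 for seq
seq at 24 (size 4, align 4) → ends 28
src at 28 (size 4, align 4) → ends 32
port at 32 (size 2, align 2) → ends 34
pad 6 to align 8 for dst
dst at 40 (size 24, align 8) → ends 64
ttl at 64 (size 1, align 1) → ends 65
tail pad 7 to reach multiple of 8
total 72 bytes, alignment 8
64 − 72 = -8

-8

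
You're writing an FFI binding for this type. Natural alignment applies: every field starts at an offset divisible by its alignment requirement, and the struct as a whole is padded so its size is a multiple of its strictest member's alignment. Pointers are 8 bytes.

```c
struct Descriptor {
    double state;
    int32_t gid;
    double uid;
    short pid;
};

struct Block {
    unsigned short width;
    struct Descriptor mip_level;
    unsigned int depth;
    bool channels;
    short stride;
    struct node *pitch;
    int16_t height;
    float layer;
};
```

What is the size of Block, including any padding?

Descriptor: 0..8  state  (8B, 8-aligned); 8..12  gid  (4B, 4-aligned); 12..16  -- padding (4B); 16..24  uid  (8B, 8-aligned); 24..26  pid  (2B, 2-aligned); 26..32  -- tail padding (6B); sizeof = 32, alignof = 8
0..2  width  (2B, 2-aligned)
2..8  -- padding (6B)
8..40  mip_level  (32B, 8-aligned)
40..44  depth  (4B, 4-aligned)
44..45  channels  (1B, 1-aligned)
45..46  -- padding (1B)
46..48  stride  (2B, 2-aligned)
48..56  pitch  (8B, 8-aligned)
56..58  height  (2B, 2-aligned)
58..60  -- padding (2B)
60..64  layer  (4B, 4-aligned)
sizeof = 64, alignof = 8

64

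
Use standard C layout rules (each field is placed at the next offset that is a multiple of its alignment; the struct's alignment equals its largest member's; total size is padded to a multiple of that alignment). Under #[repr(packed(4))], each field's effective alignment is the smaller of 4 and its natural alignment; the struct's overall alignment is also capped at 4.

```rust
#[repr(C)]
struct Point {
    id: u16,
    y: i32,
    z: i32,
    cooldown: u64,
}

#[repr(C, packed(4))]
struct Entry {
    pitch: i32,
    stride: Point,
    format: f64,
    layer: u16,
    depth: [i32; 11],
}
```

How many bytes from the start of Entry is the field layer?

Point: 0..2  id  (2B, 2-aligned); 2..4  -- padding (2B); 4..8  y  (4B, 4-aligned); 8..12  z  (4B, 4-aligned); 12..16  -- padding (4B); 16..24  cooldown  (8B, 8-aligned); sizeof = 24, alignof = 8
0..4  pitch  (4B, 4-aligned)
4..28  stride  (24B, 4-aligned)
28..36  format  (8B, 4-aligned)
36..38  layer  (2B, 2-aligned)

36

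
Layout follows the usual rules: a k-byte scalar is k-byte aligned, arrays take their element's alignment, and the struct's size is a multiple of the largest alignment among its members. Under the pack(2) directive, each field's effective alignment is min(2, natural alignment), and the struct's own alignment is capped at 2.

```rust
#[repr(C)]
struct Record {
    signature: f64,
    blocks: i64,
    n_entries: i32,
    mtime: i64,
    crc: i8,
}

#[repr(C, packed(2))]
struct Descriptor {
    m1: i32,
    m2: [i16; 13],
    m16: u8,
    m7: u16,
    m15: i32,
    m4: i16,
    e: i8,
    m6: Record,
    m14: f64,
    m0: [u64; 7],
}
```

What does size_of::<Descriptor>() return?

146

Record: 0..8  signature  (8B, 8-aligned); 8..16  blocks  (8B, 8-aligned); 16..20  n_entries  (4B, 4-aligned); 20..24  -- padding (4B); 24..32  mtime  (8B, 8-aligned); 32..33  crc  (1B, 1-aligned); 33..40  -- tail padding (7B); sizeof = 40, alignof = 8
0..4  m1  (4B, 2-aligned)
4..30  m2  (26B, 2-aligned)
30..31  m16  (1B, 1-aligned)
31..32  -- padding (1B)
32..34  m7  (2B, 2-aligned)
34..38  m15  (4B, 2-aligned)
38..40  m4  (2B, 2-aligned)
40..41  e  (1B, 1-aligned)
41..42  -- padding (1B)
42..82  m6  (40B, 2-aligned)
82..90  m14  (8B, 2-aligned)
90..146  m0  (56B, 2-aligned)
sizeof = 146, alignof = 2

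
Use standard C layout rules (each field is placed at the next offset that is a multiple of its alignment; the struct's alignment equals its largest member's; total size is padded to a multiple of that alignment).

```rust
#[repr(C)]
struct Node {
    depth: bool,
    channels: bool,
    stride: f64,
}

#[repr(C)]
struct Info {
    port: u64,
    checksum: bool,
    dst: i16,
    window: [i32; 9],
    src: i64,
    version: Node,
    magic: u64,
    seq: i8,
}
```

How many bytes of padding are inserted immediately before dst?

1

Node: depth at 0 (size 1, align 1) → ends 1; channels at 1 (size 1, align 1) → ends 2; pad 6 to align 8 for stride; stride at 8 (size 8, align 8) → ends 16; total 16 bytes, alignment 8
port at 0 (size 8, align 8) → ends 8
checksum at 8 (size 1, align 1) → ends 9
pad 1 to align 2 for dst
dst at 10 (size 2, align 2) → ends 12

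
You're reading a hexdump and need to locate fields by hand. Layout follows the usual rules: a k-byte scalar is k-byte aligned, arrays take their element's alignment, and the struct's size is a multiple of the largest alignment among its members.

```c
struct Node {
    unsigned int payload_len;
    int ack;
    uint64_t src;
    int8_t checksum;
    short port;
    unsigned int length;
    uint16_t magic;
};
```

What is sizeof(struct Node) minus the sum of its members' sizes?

@0: payload_len [4B, align 4] → 4
@4: ack [4B, align 4] → 8
@8: src [8B, align 8] → 16
@16: checksum [1B, align 1] → 17
+1 pad (align 2)
@18: port [2B, align 2] → 20
@20: length [4B, align 4] → 24
@24: magic [2B, align 2] → 26
+6 tail pad (align 8)
size 32, align 8
data bytes 25, size 32 → padding 7

7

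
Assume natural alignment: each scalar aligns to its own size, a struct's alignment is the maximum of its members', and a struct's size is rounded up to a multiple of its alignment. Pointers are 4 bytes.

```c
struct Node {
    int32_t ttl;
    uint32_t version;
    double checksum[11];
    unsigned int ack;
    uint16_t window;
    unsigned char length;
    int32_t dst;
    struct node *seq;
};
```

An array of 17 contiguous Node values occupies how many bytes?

1904

@0: ttl [4B, align 4] → 4
@4: version [4B, align 4] → 8
@8: checksum [88B, align 8] → 96
@96: ack [4B, align 4] → 100
@100: window [2B, align 2] → 102
@102: length [1B, align 1] → 103
+1 pad (align 4)
@104: dst [4B, align 4] → 108
@108: seq [4B, align 4] → 112
size 112, align 8
array of 17: 17 × 112 = 1904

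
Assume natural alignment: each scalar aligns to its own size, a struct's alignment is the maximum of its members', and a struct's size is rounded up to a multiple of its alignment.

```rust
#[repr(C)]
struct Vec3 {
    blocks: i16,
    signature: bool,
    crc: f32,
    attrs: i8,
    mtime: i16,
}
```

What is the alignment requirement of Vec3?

4

member alignments: blocks=2, signature=1, crc=4, attrs=1, mtime=2
max = 4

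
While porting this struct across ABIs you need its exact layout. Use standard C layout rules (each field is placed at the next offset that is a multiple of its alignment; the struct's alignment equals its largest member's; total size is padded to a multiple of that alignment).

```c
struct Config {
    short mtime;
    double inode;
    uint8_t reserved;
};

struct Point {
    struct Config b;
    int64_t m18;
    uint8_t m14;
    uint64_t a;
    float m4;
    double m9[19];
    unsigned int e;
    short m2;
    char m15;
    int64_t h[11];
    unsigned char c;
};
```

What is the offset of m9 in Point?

Config: 0..2  mtime  (2B, 2-aligned); 2..8  -- padding (6B); 8..16  inode  (8B, 8-aligned); 16..17  reserved  (1B, 1-aligned); 17..24  -- tail padding (7B); sizeof = 24, alignof = 8
0..24  b  (24B, 8-aligned)
24..32  m18  (8B, 8-aligned)
32..33  m14  (1B, 1-aligned)
33..40  -- padding (7B)
40..48  a  (8B, 8-aligned)
48..52  m4  (4B, 4-aligned)
52..56  -- padding (4B)
56..208  m9  (152B, 8-aligned)

56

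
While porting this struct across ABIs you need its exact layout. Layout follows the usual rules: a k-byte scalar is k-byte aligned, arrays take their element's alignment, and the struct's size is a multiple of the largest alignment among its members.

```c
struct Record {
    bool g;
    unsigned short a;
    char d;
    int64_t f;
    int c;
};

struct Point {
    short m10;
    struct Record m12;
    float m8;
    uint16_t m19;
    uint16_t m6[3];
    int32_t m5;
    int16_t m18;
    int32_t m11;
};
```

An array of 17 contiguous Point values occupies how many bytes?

Record: g at 0 (size 1, align 1) → ends 1; pad 1 to align 2 for a; a at 2 (size 2, align 2) → ends 4; d at 4 (size 1, align 1) → ends 5; pad 3 to align 8 for f; f at 8 (size 8, align 8) → ends 16; c at 16 (size 4, align 4) → ends 20; tail pad 4 to reach multiple of 8; total 24 bytes, alignment 8
m10 at 0 (size 2, align 2) → ends 2
pad 6 to align 8 for m12
m12 at 8 (size 24, align 8) → ends 32
m8 at 32 (size 4, align 4) → ends 36
m19 at 36 (size 2, align 2) → ends 38
m6 at 38 (size 6, align 2) → ends 44
m5 at 44 (size 4, align 4) → ends 48
m18 at 48 (size 2, align 2) → ends 50
pad 2 to align 4 for m11
m11 at 52 (size 4, align 4) → ends 56
total 56 bytes, alignment 8
array of 17: 17 × 56 = 952

952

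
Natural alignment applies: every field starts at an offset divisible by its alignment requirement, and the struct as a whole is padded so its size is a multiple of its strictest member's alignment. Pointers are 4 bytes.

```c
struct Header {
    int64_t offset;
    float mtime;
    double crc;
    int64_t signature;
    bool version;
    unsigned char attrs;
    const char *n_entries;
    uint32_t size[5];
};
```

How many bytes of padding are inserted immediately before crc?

4

0..8  offset  (8B, 8-aligned)
8..12  mtime  (4B, 4-aligned)
12..16  -- padding (4B)
16..24  crc  (8B, 8-aligned)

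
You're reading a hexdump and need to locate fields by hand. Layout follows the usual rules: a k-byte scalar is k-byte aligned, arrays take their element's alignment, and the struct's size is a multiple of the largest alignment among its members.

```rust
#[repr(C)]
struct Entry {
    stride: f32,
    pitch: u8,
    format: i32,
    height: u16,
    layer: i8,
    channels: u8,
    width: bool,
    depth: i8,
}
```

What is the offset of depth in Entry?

17

@0: stride [4B, align 4] → 4
@4: pitch [1B, align 1] → 5
+3 pad (align 4)
@8: format [4B, align 4] → 12
@12: height [2B, align 2] → 14
@14: layer [1B, align 1] → 15
@15: channels [1B, align 1] → 16
@16: width [1B, align 1] → 17
@17: depth [1B, align 1] → 18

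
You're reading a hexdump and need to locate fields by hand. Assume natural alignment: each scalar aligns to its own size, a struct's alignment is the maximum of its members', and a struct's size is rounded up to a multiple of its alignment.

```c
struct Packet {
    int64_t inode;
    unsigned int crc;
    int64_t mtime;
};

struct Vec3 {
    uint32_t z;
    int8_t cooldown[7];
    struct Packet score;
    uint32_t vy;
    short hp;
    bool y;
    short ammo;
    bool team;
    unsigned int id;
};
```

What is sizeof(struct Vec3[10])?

560

Packet: inode at 0 (size 8, align 8) → ends 8; crc at 8 (size 4, align 4) → ends 12; pad 4 to align 8 for mtime; mtime at 16 (size 8, align 8) → ends 24; total 24 bytes, alignment 8
z at 0 (size 4, align 4) → ends 4
cooldown at 4 (size 7, align 1) → ends 11
pad 5 to align 8 for score
score at 16 (size 24, align 8) → ends 40
vy at 40 (size 4, align 4) → ends 44
hp at 44 (size 2, align 2) → ends 46
y at 46 (size 1, align 1) → ends 47
pad 1 to align 2 for ammo
ammo at 48 (size 2, align 2) → ends 50
team at 50 (size 1, align 1) → ends 51
pad 1 to align 4 for id
id at 52 (size 4, align 4) → ends 56
total 56 bytes, alignment 8
array of 10: 10 × 56 = 560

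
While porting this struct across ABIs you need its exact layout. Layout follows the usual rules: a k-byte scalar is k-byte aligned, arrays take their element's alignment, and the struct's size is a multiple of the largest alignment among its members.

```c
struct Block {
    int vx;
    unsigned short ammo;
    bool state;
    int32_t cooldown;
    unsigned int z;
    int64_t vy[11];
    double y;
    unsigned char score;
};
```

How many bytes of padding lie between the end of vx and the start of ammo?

0

0..4  vx  (4B, 4-aligned)
4..6  ammo  (2B, 2-aligned)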